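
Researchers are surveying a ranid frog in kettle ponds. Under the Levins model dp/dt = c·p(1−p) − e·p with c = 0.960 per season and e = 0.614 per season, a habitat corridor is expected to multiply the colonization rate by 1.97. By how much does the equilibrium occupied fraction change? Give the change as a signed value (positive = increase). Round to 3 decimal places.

Before: p* = 1 − 0.614/0.960 = 0.3604.
After the change, c = 1.8912, e = 0.614, so p* = 1 − 0.614/1.8912 = 0.6753.
Δp* = 0.6753 − 0.3604 = +0.3149.

0.315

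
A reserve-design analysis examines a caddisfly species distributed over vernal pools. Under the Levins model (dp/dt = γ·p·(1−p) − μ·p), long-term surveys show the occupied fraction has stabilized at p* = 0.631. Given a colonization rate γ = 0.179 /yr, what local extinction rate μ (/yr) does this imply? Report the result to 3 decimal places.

0.066

At equilibrium γ(1−p*) = μ.
μ = 0.179 × (1 − 0.631) = 0.179 × 0.3690 = 0.0661.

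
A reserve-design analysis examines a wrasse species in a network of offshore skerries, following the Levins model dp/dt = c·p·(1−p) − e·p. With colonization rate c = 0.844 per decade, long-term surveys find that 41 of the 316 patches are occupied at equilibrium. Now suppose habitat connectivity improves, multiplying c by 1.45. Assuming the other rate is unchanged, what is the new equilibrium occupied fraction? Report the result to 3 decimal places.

0.400

Observed p* = 41/316 = 0.12975.
Balance c(1−p*) = e gives e = 0.844×(1 − 0.12975) = 0.73449.
New p* = 1 − e/c = 1 − 0.73449/1.22380 = 0.39983.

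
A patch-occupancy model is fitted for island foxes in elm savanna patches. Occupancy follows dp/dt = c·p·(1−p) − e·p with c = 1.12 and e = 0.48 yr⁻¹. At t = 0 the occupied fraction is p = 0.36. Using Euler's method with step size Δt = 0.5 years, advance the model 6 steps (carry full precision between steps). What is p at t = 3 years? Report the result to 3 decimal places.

0.534

Update rule: p ← p + [c·p·(1−p) − e·p]·Δt with Δt = 0.5.
step 1: Δp = +0.04262, p = 0.40262
step 2: Δp = +0.03806, p = 0.44068
step 3: Δp = +0.03227, p = 0.47295
step 4: Δp = +0.02608, p = 0.49903
step 5: Δp = +0.02023, p = 0.51926
step 6: Δp = +0.01517, p = 0.53443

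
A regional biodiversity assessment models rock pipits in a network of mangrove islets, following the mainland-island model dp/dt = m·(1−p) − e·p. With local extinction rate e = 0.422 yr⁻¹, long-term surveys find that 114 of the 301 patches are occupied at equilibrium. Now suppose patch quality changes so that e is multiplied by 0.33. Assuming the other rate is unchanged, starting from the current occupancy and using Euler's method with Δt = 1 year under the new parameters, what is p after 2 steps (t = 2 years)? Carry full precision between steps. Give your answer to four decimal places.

Observed p* = 114/301 = 0.37874.
Balance m(1−p*) = e·p* gives m = e·p*/(1−p*) = 0.422×0.37874/0.62126 = 0.25726.
Starting from p₀ = 0.37874; update p ← p + (dp/dt)·Δt with the new parameters.
  1  |  dp/dt·Δt = +0.107084  |  p_1 = 0.485822
  2  |  dp/dt·Δt = +0.064623  |  p_2 = 0.550445

0.5504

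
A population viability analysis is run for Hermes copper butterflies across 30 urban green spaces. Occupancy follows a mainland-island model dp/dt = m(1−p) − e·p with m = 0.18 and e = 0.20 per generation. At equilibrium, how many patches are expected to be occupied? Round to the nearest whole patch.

14

p* = m/(m+e) = 0.18/0.3800 = 0.4737.
Expected occupied patches = N × p* = 30 × 0.4737 = 14.21 ≈ 14.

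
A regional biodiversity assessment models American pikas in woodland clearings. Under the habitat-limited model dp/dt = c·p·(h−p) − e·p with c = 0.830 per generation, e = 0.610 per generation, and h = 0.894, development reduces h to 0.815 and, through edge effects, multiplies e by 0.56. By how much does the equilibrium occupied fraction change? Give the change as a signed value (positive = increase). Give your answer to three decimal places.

0.244

Before: p* = h − e/c = 0.894 − 0.610/0.830 = 0.894 − 0.7349 = 0.1591.
After: c = 0.83, e = 0.3416, h = 0.815; p* = 0.815 − 0.3416/0.83 = 0.4034.
Δp* = 0.4034 − 0.1591 = +0.2444.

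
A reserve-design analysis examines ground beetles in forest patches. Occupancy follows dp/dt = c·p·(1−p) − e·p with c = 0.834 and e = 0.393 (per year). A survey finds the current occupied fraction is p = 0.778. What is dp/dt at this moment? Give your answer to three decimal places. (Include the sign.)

-0.162

Colonization term: c·p·(1−p) = 0.834×0.778×0.2220 = 0.14405.
Extinction term: e·p = 0.30575.
dp/dt = 0.14405 − 0.30575 = -0.16171.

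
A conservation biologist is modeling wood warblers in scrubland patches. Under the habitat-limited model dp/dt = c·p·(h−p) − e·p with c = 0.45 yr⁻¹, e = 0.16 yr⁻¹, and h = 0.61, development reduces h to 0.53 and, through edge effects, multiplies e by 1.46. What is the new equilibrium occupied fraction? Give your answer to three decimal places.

Before: p* = h − e/c = 0.61 − 0.16/0.45 = 0.61 − 0.3556 = 0.2544.
After: c = 0.45, e = 0.2336, h = 0.53; p* = 0.53 − 0.2336/0.45 = 0.0109.

0.011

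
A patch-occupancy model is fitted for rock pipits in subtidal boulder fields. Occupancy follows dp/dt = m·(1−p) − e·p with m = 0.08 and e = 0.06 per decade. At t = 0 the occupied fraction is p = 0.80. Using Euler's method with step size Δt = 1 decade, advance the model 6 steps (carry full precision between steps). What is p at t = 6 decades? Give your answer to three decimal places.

0.664

Update rule: p ← p + [m·(1−p) − e·p]·Δt with Δt = 1.
step 1: Δp = -0.03200, p = 0.76800
step 2: Δp = -0.02752, p = 0.74048
step 3: Δp = -0.02367, p = 0.71681
step 4: Δp = -0.02035, p = 0.69646
step 5: Δp = -0.01750, p = 0.67895
step 6: Δp = -0.01505, p = 0.66390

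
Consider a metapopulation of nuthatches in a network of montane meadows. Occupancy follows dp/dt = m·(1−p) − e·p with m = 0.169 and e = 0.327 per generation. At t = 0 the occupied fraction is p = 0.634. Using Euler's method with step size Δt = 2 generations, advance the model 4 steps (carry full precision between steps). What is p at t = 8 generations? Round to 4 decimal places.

Update rule: p ← p + [m·(1−p) − e·p]·Δt with Δt = 2.
p: 0.63400 → 0.34307  (Δp = -0.29093)
p: 0.34307 → 0.34074  (Δp = -0.00233)
p: 0.34074 → 0.34073  (Δp = -0.00002)
p: 0.34073 → 0.34073  (Δp = -0.00000)

0.3407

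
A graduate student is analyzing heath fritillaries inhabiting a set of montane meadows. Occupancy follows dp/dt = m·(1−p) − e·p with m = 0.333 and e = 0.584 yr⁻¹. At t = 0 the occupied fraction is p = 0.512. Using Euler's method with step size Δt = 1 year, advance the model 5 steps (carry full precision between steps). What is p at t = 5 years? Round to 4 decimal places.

Update rule: p ← p + [m·(1−p) − e·p]·Δt with Δt = 1.
t = 1: p = 0.51200 + (-0.13650) = 0.37550
t = 2: p = 0.37550 + (-0.01133) = 0.36417
t = 3: p = 0.36417 + (-0.00094) = 0.36323
t = 4: p = 0.36323 + (-0.00008) = 0.36315
t = 5: p = 0.36315 + (-0.00001) = 0.36314

0.3631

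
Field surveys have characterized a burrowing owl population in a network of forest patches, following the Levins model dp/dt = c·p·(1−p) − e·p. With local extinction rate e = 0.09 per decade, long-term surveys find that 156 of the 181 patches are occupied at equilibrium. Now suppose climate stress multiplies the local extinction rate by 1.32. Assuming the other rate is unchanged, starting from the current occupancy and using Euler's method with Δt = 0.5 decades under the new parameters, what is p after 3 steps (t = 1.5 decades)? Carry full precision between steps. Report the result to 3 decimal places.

0.834

Observed p* = 156/181 = 0.86188.
Balance c(1−p*) = e gives c = e/(1 − 0.86188) = 0.09/0.13812 = 0.65160.
Starting from p₀ = 0.86188; update p ← p + (dp/dt)·Δt with the new parameters.
p: 0.86188 → 0.84947  (Δp = -0.01241)
p: 0.84947 → 0.84067  (Δp = -0.00880)
p: 0.84067 → 0.83437  (Δp = -0.00630)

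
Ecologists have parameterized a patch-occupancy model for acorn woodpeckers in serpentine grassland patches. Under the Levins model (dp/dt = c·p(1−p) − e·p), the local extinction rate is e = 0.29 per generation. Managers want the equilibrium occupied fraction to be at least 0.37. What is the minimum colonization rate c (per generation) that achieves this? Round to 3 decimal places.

p* = 1 − e/c ≥ 0.37 requires e/c ≤ 0.6300, i.e. c ≥ e/0.6300.
c_min = 0.29/0.6300 = 0.4603.

0.460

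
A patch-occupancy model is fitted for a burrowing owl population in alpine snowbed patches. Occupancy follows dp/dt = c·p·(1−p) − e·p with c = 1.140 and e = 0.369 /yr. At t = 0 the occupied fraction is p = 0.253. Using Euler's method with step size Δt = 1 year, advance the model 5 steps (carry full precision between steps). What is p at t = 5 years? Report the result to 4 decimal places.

0.6705

Update rule: p ← p + [c·p·(1−p) − e·p]·Δt with Δt = 1.
t = 1: p = 0.25300 + (+0.12209) = 0.37509
t = 2: p = 0.37509 + (+0.12880) = 0.50390
t = 3: p = 0.50390 + (+0.09904) = 0.60294
t = 4: p = 0.60294 + (+0.05043) = 0.65338
t = 5: p = 0.65338 + (+0.01709) = 0.67046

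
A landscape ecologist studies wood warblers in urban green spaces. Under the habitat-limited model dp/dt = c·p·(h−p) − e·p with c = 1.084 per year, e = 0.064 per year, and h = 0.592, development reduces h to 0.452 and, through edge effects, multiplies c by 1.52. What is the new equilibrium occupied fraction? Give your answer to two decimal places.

0.41

Before: p* = h − e/c = 0.592 − 0.064/1.084 = 0.592 − 0.0590 = 0.5330.
After: c = 1.64768, e = 0.064, h = 0.452; p* = 0.452 − 0.064/1.64768 = 0.4132.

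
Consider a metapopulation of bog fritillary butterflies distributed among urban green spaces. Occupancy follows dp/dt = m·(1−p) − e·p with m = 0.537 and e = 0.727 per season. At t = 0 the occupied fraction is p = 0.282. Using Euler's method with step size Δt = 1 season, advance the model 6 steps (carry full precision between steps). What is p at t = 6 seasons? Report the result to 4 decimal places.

0.4248

Update rule: p ← p + [m·(1−p) − e·p]·Δt with Δt = 1.
step 1: Δp = +0.18055, p = 0.46255
step 2: Δp = -0.04767, p = 0.41489
step 3: Δp = +0.01258, p = 0.42747
step 4: Δp = -0.00332, p = 0.42415
step 5: Δp = +0.00088, p = 0.42502
step 6: Δp = -0.00023, p = 0.42479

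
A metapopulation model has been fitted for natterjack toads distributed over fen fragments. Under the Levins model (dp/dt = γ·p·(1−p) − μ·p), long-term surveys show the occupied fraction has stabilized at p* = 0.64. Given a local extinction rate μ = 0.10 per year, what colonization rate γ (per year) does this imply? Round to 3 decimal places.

0.278

At equilibrium γ(1−p*) = μ, so γ = μ/(1−p*).
γ = 0.10/(1 − 0.64) = 0.10/0.3600 = 0.2778.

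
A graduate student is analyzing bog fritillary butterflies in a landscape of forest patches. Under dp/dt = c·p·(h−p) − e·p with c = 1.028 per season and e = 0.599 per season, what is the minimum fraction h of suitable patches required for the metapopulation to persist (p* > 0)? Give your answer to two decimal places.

p* = h − e/c is positive only when h > e/c.
h_min = e/c = 0.599/1.028 = 0.5827.

0.58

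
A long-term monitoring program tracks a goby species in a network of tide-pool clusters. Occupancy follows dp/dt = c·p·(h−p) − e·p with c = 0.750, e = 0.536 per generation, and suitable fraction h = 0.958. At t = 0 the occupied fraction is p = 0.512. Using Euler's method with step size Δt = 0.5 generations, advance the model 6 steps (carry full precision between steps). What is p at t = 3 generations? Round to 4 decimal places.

Update rule: p ← p + [c·p·(h−p) − e·p]·Δt with Δt = 0.5.
t = 0.5: p = 0.51200 + (-0.05158) = 0.46042
t = 1: p = 0.46042 + (-0.03748) = 0.42294
t = 1.5: p = 0.42294 + (-0.02849) = 0.39445
t = 2: p = 0.39445 + (-0.02235) = 0.37210
t = 2.5: p = 0.37210 + (-0.01797) = 0.35413
t = 3: p = 0.35413 + (-0.01471) = 0.33942

0.3394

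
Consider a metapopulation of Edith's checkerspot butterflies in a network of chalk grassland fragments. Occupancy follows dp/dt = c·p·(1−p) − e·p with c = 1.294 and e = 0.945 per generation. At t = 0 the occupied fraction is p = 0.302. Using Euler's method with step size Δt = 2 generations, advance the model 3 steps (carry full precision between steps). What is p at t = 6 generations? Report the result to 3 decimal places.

0.270

Update rule: p ← p + [c·p·(1−p) − e·p]·Δt with Δt = 2.
p: 0.30200 → 0.27676  (Δp = -0.02524)
p: 0.27676 → 0.27171  (Δp = -0.00505)
p: 0.27171 → 0.27030  (Δp = -0.00141)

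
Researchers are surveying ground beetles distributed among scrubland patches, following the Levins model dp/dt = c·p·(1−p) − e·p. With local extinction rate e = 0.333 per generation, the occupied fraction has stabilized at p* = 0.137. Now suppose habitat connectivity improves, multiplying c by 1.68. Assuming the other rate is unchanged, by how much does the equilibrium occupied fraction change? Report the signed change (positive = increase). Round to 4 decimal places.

Balance c(1−p*) = e gives c = e/(1 − 0.13700) = 0.333/0.86300 = 0.38586.
New p* = 1 − e/c = 1 − 0.33300/0.64824 = 0.48630.
Δp* = 0.48630 − 0.13700 = +0.34930.

0.3493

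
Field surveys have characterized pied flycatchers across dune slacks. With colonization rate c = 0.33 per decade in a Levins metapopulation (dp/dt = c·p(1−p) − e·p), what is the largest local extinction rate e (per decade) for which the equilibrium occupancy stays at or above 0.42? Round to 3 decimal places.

0.191

1 − e/c ≥ 0.42 ⇒ e ≤ c(1 − 0.42) = 0.33 × 0.5800.
e_max = 0.1914.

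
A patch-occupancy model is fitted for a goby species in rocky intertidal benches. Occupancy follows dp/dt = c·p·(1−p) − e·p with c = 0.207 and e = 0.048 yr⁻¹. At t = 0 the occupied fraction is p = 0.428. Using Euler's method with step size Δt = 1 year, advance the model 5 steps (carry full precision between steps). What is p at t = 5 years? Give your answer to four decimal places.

Update rule: p ← p + [c·p·(1−p) − e·p]·Δt with Δt = 1.
  1  |  dp/dt·Δt = +0.030133  |  p_1 = 0.458133
  2  |  dp/dt·Δt = +0.029397  |  p_2 = 0.487530
  3  |  dp/dt·Δt = +0.028316  |  p_3 = 0.515846
  4  |  dp/dt·Δt = +0.026937  |  p_4 = 0.542783
  5  |  dp/dt·Δt = +0.025317  |  p_5 = 0.568101

0.5681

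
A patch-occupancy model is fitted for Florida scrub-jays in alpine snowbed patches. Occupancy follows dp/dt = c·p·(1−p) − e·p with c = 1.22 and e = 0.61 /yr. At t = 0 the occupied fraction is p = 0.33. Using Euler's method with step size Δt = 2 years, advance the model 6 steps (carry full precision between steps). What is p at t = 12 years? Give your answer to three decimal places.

Update rule: p ← p + [c·p·(1−p) − e·p]·Δt with Δt = 2.
t = 2: p = 0.33000 + (+0.13688) = 0.46688
t = 4: p = 0.46688 + (+0.03773) = 0.50461
t = 6: p = 0.50461 + (-0.00568) = 0.49893
t = 8: p = 0.49893 + (+0.00130) = 0.50023
t = 10: p = 0.50023 + (-0.00028) = 0.49995
t = 12: p = 0.49995 + (+0.00006) = 0.50001

0.500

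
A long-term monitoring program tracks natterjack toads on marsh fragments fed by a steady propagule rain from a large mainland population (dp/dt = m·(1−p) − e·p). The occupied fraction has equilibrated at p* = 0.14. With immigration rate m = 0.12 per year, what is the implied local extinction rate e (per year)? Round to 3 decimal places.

At equilibrium m(1−p*) = e·p*, so e = m(1−p*)/p*.
e = 0.12 × 0.8600 / 0.14 = 0.7371.

0.737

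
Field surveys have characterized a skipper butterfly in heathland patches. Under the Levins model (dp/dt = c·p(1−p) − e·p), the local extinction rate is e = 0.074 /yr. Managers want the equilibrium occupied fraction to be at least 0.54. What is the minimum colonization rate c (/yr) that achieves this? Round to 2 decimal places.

0.16

p* = 1 − e/c ≥ 0.54 requires e/c ≤ 0.4600, i.e. c ≥ e/0.4600.
c_min = 0.074/0.4600 = 0.1609.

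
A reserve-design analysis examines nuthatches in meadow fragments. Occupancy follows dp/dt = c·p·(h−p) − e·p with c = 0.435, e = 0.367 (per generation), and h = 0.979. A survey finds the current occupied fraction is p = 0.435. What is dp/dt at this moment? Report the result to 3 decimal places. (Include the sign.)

-0.057

Colonization term: c·p·(h−p) = 0.435×0.435×0.5440 = 0.10294.
Extinction term: e·p = 0.15965.
dp/dt = 0.10294 − 0.15965 = -0.05671.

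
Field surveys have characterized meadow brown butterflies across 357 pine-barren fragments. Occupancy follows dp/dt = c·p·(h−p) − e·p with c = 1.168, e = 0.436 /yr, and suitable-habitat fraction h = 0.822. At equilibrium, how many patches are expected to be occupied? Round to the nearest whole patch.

160

p* = h − e/c = 0.822 − 0.3733 = 0.4487.
Expected occupied patches = N × p* = 357 × 0.4487 = 160.19 ≈ 160.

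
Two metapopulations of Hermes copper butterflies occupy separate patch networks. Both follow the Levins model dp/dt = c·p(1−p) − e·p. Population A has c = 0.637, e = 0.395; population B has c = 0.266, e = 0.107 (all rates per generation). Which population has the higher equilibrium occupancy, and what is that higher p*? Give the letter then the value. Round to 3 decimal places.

A: p*_A = 1 − 0.395/0.637 = 0.3799.
B: p*_B = 1 − 0.107/0.266 = 0.5977.
B is higher at 0.5977.

B, 0.598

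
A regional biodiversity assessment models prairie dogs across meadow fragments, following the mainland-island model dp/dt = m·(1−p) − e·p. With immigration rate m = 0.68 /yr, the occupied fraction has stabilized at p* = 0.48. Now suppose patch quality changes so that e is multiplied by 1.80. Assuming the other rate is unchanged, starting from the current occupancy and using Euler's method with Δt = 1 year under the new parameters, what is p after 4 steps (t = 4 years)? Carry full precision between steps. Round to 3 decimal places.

Balance m(1−p*) = e·p* gives e = m(1−p*)/p* = 0.68×0.52000/0.48000 = 0.73667.
Starting from p₀ = 0.48000; update p ← p + (dp/dt)·Δt with the new parameters.
step 1: Δp = -0.28288, p = 0.19712
step 2: Δp = +0.28458, p = 0.48170
step 3: Δp = -0.28628, p = 0.19541
step 4: Δp = +0.28800, p = 0.48341

0.483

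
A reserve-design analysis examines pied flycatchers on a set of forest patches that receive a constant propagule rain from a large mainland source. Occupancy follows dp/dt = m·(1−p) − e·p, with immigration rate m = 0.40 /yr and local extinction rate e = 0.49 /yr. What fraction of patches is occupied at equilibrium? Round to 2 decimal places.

0.45

At equilibrium the propagule rain into empty patches balances local extinction: m(1−p*) = e·p*.
p* = m/(m+e) = 0.40/(0.40+0.49) = 0.40/0.8900 = 0.4494.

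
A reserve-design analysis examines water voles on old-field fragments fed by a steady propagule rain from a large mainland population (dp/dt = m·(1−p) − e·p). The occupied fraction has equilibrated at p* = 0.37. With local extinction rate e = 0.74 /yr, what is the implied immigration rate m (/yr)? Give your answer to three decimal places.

At equilibrium m(1−p*) = e·p*, so m = e·p*/(1−p*).
m = 0.74 × 0.37 / 0.6300 = 0.2738/0.6300 = 0.4346.

0.435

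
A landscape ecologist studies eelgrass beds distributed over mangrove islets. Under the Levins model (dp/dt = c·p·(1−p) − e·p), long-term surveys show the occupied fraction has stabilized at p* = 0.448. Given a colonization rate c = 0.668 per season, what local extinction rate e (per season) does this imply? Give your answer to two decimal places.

0.37

At equilibrium c(1−p*) = e.
e = 0.668 × (1 − 0.448) = 0.668 × 0.5520 = 0.3687.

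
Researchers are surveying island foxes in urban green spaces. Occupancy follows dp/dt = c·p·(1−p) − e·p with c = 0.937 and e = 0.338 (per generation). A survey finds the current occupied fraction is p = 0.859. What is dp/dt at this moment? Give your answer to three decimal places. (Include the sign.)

-0.177

Colonization term: c·p·(1−p) = 0.937×0.859×0.1410 = 0.11349.
Extinction term: e·p = 0.29034.
dp/dt = 0.11349 − 0.29034 = -0.17685.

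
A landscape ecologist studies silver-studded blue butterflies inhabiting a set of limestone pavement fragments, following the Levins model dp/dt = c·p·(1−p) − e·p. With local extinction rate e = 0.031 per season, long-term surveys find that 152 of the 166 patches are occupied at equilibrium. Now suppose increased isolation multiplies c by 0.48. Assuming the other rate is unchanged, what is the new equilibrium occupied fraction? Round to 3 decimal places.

0.824

Observed p* = 152/166 = 0.91566.
Balance c(1−p*) = e gives c = e/(1 − 0.91566) = 0.031/0.08434 = 0.36756.
New p* = 1 − e/c = 1 − 0.03100/0.17643 = 0.82429.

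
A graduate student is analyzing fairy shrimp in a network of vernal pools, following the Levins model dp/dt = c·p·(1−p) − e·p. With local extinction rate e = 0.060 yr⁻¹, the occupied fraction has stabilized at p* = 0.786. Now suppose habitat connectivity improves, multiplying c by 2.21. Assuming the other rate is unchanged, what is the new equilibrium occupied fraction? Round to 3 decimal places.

Balance c(1−p*) = e gives c = e/(1 − 0.78600) = 0.060/0.21400 = 0.28037.
New p* = 1 − e/c = 1 − 0.06000/0.61962 = 0.90317.

0.903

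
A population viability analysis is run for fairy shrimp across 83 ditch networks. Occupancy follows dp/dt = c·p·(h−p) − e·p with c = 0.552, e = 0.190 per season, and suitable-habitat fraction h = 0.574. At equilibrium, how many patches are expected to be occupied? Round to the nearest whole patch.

19

p* = h − e/c = 0.574 − 0.3442 = 0.2298.
Expected occupied patches = N × p* = 83 × 0.2298 = 19.07 ≈ 19.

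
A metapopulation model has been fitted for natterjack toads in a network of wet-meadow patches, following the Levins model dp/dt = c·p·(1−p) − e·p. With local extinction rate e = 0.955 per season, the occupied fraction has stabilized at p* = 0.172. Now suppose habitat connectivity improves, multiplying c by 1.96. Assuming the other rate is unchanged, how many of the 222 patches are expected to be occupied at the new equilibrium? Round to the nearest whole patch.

128

Balance c(1−p*) = e gives c = e/(1 − 0.17200) = 0.955/0.82800 = 1.15338.
New p* = 1 − e/c = 1 − 0.95500/2.26062 = 0.57755.
Expected occupied = 222 × 0.57755 = 128.22 ≈ 128.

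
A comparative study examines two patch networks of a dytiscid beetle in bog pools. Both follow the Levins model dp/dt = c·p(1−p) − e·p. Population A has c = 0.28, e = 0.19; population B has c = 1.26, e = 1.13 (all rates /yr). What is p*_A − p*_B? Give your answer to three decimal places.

0.218

A: p*_A = 1 − 0.19/0.28 = 0.3214.
B: p*_B = 1 − 1.13/1.26 = 0.1032.
p*_A − p*_B = 0.3214 − 0.1032 = 0.2183.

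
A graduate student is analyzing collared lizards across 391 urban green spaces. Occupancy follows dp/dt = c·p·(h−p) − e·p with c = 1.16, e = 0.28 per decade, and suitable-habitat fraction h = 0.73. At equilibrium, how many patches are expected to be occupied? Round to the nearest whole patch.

p* = h − e/c = 0.73 − 0.2414 = 0.4886.
Expected occupied patches = N × p* = 391 × 0.4886 = 191.05 ≈ 191.

191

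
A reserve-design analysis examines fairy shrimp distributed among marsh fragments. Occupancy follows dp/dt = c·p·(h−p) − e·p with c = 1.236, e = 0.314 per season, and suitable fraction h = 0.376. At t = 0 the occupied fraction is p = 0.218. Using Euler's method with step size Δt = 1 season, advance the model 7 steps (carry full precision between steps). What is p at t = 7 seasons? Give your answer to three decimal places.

Update rule: p ← p + [c·p·(h−p) − e·p]·Δt with Δt = 1.
step 1: Δp = -0.02588, p = 0.19212
step 2: Δp = -0.01666, p = 0.17546
step 3: Δp = -0.01160, p = 0.16386
step 4: Δp = -0.00849, p = 0.15537
step 5: Δp = -0.00642, p = 0.14895
step 6: Δp = -0.00497, p = 0.14398
step 7: Δp = -0.00392, p = 0.14006

0.140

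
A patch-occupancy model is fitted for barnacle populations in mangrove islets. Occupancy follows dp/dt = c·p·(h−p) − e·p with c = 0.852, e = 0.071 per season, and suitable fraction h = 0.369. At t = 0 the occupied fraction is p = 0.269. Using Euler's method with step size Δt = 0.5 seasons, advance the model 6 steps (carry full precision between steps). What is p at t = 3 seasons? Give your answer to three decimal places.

Update rule: p ← p + [c·p·(h−p) − e·p]·Δt with Δt = 0.5.
t = 0.5: p = 0.26900 + (+0.00191) = 0.27091
t = 1: p = 0.27091 + (+0.00170) = 0.27261
t = 1.5: p = 0.27261 + (+0.00152) = 0.27413
t = 2: p = 0.27413 + (+0.00135) = 0.27548
t = 2.5: p = 0.27548 + (+0.00120) = 0.27667
t = 3: p = 0.27667 + (+0.00106) = 0.27773

0.278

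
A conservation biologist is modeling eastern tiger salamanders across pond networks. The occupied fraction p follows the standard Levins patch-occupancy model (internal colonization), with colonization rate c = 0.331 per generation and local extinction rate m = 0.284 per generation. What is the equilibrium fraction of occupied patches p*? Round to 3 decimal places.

At equilibrium, colonization balances extinction: c·p*·(1−p*) = m·p*.
So p* = 1 − m/c = 1 − 0.284/0.331 = 1 − 0.8580 = 0.1420.

0.142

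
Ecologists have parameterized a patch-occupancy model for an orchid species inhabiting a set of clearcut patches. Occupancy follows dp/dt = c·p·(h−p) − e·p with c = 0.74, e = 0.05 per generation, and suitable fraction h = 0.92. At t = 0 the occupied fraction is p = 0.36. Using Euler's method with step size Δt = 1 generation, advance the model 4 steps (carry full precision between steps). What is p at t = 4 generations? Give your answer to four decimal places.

Update rule: p ← p + [c·p·(h−p) − e·p]·Δt with Δt = 1.
  1  |  dp/dt·Δt = +0.131184  |  p_1 = 0.491184
  2  |  dp/dt·Δt = +0.131305  |  p_2 = 0.622489
  3  |  dp/dt·Δt = +0.105922  |  p_3 = 0.728411
  4  |  dp/dt·Δt = +0.066851  |  p_4 = 0.795261

0.7953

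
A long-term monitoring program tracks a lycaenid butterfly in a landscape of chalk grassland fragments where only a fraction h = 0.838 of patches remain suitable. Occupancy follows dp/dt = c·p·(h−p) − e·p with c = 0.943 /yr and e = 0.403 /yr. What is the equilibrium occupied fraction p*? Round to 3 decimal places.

0.411

Setting dp/dt = 0 and dividing by p* gives c·(h−p*) = e.
So p* = h − e/c = 0.838 − 0.403/0.943 = 0.838 − 0.4274 = 0.4106.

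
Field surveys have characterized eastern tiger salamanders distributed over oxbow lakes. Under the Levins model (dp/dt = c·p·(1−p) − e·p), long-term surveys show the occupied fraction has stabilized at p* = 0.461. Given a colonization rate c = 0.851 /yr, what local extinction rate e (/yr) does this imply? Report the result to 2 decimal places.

0.46

At equilibrium c(1−p*) = e.
e = 0.851 × (1 − 0.461) = 0.851 × 0.5390 = 0.4587.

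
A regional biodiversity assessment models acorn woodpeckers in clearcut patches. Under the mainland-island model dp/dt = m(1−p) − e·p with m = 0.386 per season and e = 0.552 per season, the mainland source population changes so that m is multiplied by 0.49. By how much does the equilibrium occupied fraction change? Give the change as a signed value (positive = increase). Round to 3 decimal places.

-0.156

Before: p* = 0.386/(0.386+0.552) = 0.4115.
After: m = 0.18914, e = 0.552; p* = 0.18914/0.7411 = 0.2552.
Δp* = 0.2552 − 0.4115 = -0.1563.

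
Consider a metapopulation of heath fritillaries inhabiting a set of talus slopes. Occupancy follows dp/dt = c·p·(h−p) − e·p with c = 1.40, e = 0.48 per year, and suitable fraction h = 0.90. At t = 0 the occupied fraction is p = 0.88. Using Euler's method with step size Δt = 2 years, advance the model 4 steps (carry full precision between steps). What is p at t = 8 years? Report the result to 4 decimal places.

Update rule: p ← p + [c·p·(h−p) − e·p]·Δt with Δt = 2.
t = 2: p = 0.88000 + (-0.79552) = 0.08448
t = 4: p = 0.08448 + (+0.11181) = 0.19629
t = 6: p = 0.19629 + (+0.19833) = 0.39461
t = 8: p = 0.39461 + (+0.17958) = 0.57419

0.5742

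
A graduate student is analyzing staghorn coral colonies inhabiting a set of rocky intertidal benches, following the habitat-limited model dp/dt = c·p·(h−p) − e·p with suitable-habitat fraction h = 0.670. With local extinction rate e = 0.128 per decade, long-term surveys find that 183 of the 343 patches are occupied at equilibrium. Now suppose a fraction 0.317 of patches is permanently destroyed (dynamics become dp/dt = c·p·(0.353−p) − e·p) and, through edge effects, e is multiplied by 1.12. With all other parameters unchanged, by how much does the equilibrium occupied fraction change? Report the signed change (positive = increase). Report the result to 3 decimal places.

Observed p* = 183/343 = 0.53353.
Balance c(h−p*) = e gives c = e/(0.67 − 0.53353) = 0.128/0.13647 = 0.93794.
New p* = 0.353 − e/c = 0.353 − 0.14336/0.93794 = 0.20015.
Δp* = 0.20015 − 0.53353 = -0.33338.

-0.333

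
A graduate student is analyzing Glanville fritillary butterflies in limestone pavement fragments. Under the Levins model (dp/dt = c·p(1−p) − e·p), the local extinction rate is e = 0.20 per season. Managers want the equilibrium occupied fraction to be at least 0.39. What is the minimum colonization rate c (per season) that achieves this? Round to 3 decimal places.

p* = 1 − e/c ≥ 0.39 requires e/c ≤ 0.6100, i.e. c ≥ e/0.6100.
c_min = 0.20/0.6100 = 0.3279.

0.328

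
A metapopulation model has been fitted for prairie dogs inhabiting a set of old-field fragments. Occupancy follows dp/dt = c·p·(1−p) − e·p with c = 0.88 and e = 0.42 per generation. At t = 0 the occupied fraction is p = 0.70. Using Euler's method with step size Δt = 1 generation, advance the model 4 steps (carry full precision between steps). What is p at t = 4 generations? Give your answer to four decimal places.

Update rule: p ← p + [c·p·(1−p) − e·p]·Δt with Δt = 1.
t = 1: p = 0.70000 + (-0.10920) = 0.59080
t = 2: p = 0.59080 + (-0.03539) = 0.55541
t = 3: p = 0.55541 + (-0.01597) = 0.53944
t = 4: p = 0.53944 + (-0.00793) = 0.53150

0.5315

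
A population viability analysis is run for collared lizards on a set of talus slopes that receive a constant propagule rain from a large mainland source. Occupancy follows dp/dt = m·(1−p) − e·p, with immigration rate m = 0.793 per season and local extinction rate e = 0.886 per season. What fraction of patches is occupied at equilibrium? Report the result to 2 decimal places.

0.47

At equilibrium the propagule rain into empty patches balances local extinction: m(1−p*) = e·p*.
p* = m/(m+e) = 0.793/(0.793+0.886) = 0.793/1.6790 = 0.4723.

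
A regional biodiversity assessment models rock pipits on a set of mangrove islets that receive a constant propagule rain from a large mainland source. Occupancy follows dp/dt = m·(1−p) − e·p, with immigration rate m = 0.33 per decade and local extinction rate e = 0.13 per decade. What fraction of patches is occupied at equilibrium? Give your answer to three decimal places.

At equilibrium the propagule rain into empty patches balances local extinction: m(1−p*) = e·p*.
p* = m/(m+e) = 0.33/(0.33+0.13) = 0.33/0.4600 = 0.7174.

0.717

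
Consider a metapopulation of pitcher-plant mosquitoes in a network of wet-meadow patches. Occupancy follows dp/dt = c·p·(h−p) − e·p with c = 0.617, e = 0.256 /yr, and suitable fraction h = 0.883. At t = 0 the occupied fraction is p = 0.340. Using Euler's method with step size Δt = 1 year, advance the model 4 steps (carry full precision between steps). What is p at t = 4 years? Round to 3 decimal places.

Update rule: p ← p + [c·p·(h−p) − e·p]·Δt with Δt = 1.
p: 0.34000 → 0.36687  (Δp = +0.02687)
p: 0.36687 → 0.38978  (Δp = +0.02291)
p: 0.38978 → 0.40861  (Δp = +0.01883)
p: 0.40861 → 0.42361  (Δp = +0.01499)

0.424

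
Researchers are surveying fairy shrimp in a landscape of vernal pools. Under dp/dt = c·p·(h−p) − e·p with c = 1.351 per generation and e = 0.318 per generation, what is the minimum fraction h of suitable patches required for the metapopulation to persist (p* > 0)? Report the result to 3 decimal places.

p* = h − e/c is positive only when h > e/c.
h_min = e/c = 0.318/1.351 = 0.2354.

0.235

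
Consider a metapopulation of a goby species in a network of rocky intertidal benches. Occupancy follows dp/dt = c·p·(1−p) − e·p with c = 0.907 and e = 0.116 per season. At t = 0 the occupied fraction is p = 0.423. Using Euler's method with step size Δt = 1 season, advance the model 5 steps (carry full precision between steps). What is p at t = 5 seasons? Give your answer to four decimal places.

0.8699

Update rule: p ← p + [c·p·(1−p) − e·p]·Δt with Δt = 1.
step 1: Δp = +0.17230, p = 0.59530
step 2: Δp = +0.14946, p = 0.74476
step 3: Δp = +0.08602, p = 0.83078
step 4: Δp = +0.03114, p = 0.86192
step 5: Δp = +0.00796, p = 0.86988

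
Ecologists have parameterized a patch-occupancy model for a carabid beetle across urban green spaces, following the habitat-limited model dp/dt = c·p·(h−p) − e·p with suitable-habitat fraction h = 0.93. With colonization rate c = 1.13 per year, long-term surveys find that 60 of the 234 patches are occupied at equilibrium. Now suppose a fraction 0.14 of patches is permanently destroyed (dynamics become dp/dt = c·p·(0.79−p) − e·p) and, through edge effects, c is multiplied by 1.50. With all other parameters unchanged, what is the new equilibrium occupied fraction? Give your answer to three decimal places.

0.341

Observed p* = 60/234 = 0.25641.
Balance c(h−p*) = e gives e = 1.13×(0.93 − 0.25641) = 0.76116.
New p* = 0.79 − e/c = 0.79 − 0.76116/1.69500 = 0.34094.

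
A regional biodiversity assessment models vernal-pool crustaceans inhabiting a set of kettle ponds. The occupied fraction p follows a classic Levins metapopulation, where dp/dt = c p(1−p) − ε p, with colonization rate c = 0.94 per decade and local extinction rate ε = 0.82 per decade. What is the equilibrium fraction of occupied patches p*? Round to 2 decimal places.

0.13

At equilibrium, colonization balances extinction: c·p*·(1−p*) = ε·p*.
So p* = 1 − ε/c = 1 − 0.82/0.94 = 1 − 0.8723 = 0.1277.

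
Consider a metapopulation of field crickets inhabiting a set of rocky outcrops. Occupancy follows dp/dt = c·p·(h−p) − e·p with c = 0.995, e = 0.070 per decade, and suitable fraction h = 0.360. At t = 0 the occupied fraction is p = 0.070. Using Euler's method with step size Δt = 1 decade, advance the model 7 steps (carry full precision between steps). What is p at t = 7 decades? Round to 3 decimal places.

0.203

Update rule: p ← p + [c·p·(h−p) − e·p]·Δt with Δt = 1.
p: 0.07000 → 0.08530  (Δp = +0.01530)
p: 0.08530 → 0.10264  (Δp = +0.01734)
p: 0.10264 → 0.12174  (Δp = +0.01910)
p: 0.12174 → 0.14208  (Δp = +0.02034)
p: 0.14208 → 0.16294  (Δp = +0.02086)
p: 0.16294 → 0.18348  (Δp = +0.02054)
p: 0.18348 → 0.20287  (Δp = +0.01938)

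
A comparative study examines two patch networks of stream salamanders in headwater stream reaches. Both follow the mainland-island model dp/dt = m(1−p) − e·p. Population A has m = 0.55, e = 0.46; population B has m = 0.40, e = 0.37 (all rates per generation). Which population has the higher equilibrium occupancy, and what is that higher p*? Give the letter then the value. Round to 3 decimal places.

A, 0.545

A: p*_A = m/(m+e) = 0.55/1.0100 = 0.5446.
B: p*_B = 0.40/0.7700 = 0.5195.
A is higher at 0.5446.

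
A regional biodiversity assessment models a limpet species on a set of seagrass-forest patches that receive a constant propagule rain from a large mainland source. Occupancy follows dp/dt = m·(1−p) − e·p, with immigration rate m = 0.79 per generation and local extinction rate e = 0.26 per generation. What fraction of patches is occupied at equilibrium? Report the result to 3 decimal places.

At equilibrium the propagule rain into empty patches balances local extinction: m(1−p*) = e·p*.
p* = m/(m+e) = 0.79/(0.79+0.26) = 0.79/1.0500 = 0.7524.

0.752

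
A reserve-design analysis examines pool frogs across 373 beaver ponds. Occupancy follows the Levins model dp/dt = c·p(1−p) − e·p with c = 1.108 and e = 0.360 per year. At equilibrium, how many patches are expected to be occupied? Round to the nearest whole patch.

p* = 1 − e/c = 1 − 0.360/1.108 = 0.6751.
Expected occupied patches = N × p* = 373 × 0.6751 = 251.81 ≈ 252.

252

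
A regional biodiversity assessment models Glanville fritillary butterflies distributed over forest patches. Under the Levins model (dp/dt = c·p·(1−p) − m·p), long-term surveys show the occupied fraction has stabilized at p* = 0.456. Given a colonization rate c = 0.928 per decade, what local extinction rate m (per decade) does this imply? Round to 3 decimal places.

At equilibrium c(1−p*) = m.
m = 0.928 × (1 − 0.456) = 0.928 × 0.5440 = 0.5048.

0.505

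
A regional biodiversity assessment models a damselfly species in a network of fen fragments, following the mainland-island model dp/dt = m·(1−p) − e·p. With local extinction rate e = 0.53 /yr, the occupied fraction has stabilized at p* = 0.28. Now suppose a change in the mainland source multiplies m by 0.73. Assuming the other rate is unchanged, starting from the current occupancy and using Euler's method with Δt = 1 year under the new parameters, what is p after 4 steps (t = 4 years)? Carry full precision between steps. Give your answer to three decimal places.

0.222

Balance m(1−p*) = e·p* gives m = e·p*/(1−p*) = 0.53×0.28000/0.72000 = 0.20611.
Starting from p₀ = 0.28000; update p ← p + (dp/dt)·Δt with the new parameters.
  1  |  dp/dt·Δt = -0.040068  |  p_1 = 0.239932
  2  |  dp/dt·Δt = -0.012803  |  p_2 = 0.227129
  3  |  dp/dt·Δt = -0.004091  |  p_3 = 0.223038
  4  |  dp/dt·Δt = -0.001307  |  p_4 = 0.221730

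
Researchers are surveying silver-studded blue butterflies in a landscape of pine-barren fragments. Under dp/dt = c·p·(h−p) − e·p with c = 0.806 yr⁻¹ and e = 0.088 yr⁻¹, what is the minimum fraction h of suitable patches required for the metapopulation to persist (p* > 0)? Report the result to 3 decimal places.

0.109

p* = h − e/c is positive only when h > e/c.
h_min = e/c = 0.088/0.806 = 0.1092.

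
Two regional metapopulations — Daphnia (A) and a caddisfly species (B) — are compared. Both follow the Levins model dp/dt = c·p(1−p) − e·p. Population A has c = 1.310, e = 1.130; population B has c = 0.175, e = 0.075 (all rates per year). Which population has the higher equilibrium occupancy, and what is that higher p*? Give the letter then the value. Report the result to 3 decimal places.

B, 0.571

A: p*_A = 1 − 1.130/1.310 = 0.1374.
B: p*_B = 1 − 0.075/0.175 = 0.5714.
B is higher at 0.5714.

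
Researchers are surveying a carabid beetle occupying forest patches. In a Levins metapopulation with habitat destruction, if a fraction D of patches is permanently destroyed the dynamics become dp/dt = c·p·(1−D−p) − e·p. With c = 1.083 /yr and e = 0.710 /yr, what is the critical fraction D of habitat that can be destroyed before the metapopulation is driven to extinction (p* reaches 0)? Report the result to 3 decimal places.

The nontrivial equilibrium is p* = (1−D) − e/c; extinction occurs when this hits zero.
So D_crit = 1 − e/c = 1 − 0.710/1.083 = 1 − 0.6556 = 0.3444.
Note this equals the original equilibrium occupancy — the Levins extinction-debt result.

0.344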